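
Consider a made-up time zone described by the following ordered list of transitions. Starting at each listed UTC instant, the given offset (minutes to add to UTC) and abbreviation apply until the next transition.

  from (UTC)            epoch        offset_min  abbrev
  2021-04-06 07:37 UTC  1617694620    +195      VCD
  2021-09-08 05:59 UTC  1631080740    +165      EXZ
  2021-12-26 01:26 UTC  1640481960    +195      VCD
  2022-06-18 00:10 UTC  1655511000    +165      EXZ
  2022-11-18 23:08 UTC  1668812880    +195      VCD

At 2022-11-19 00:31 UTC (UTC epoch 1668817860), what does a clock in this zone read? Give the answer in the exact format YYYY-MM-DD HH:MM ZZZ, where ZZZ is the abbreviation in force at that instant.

2022-11-19 03:46 VCD

Query: 2022-11-19 00:31 UTC
Rule 5/5 (VCD, +03:15): 2022-11-18 23:08 UTC ≤ query < +∞
0·60 + 31 + 195 = 226 min
226 = 0·1440 + 226; 226 = 3·60 + 46 → 03:46, same day
→ 2022-11-19 03:46 VCD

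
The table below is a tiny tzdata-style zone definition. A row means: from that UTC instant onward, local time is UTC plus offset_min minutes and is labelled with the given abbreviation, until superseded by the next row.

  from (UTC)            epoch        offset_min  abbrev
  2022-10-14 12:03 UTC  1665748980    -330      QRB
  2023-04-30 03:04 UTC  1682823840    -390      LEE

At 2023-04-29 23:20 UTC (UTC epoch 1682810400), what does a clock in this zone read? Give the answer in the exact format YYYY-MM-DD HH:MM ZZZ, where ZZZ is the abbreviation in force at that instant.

Query: 2023-04-29 23:20 UTC
Rule 1/2 (QRB, -05:30): 2022-10-14 12:03 UTC ≤ query < 2023-04-30 03:04 UTC
23·60 + 20 - 330 = 1070 min
1070 = 0·1440 + 1070; 1070 = 17·60 + 50 → 17:50, same day
→ 2023-04-29 17:50 QRB

2023-04-29 17:50 QRB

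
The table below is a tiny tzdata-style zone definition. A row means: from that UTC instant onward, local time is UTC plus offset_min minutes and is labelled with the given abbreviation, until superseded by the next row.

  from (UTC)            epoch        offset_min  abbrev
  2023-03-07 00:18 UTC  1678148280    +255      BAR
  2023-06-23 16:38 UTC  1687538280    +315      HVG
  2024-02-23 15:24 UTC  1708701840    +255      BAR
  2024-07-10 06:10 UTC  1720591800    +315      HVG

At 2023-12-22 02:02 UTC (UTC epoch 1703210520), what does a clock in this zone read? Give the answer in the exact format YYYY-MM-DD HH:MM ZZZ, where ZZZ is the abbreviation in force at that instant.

2023-12-22 07:17 HVG

Query: 2023-12-22 02:02 UTC
Rule 2/4 (HVG, +05:15): 2023-06-23 16:38 UTC ≤ query < 2024-02-23 15:24 UTC
2·60 + 2 + 315 = 437 min
437 = 0·1440 + 437; 437 = 7·60 + 17 → 07:17, same day
→ 2023-12-22 07:17 HVG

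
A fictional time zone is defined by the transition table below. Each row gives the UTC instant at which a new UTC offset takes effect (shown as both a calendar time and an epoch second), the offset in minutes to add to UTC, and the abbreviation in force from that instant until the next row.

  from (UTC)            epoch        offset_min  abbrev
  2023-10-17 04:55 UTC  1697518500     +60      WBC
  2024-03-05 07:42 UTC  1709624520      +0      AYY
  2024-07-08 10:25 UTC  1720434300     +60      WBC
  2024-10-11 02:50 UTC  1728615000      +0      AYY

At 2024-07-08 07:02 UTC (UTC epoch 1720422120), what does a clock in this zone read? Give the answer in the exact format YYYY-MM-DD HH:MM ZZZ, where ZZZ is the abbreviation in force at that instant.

2024-07-08 07:02 AYY

Query: 2024-07-08 07:02 UTC
Rule 2/4 (AYY, +00:00): 2024-03-05 07:42 UTC ≤ query < 2024-07-08 10:25 UTC
7·60 + 2 + 0 = 422 min
422 = 0·1440 + 422; 422 = 7·60 + 2 → 07:02, same day
→ 2024-07-08 07:02 AYY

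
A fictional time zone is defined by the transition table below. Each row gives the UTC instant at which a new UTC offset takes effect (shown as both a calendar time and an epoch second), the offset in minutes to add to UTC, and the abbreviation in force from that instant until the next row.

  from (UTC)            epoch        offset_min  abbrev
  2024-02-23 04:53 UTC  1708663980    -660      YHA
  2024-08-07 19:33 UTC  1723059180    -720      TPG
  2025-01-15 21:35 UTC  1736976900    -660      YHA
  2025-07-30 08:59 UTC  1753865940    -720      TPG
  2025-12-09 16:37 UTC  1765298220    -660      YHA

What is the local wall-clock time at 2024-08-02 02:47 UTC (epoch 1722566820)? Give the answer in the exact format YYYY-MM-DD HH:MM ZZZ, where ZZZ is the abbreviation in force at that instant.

Query: 2024-08-02 02:47 UTC
Rule 1/5 (YHA, -11:00): 2024-02-23 04:53 UTC ≤ query < 2024-08-07 19:33 UTC
2·60 + 47 - 660 = -493 min
-493 = -1·1440 + 947; 947 = 15·60 + 47 → 15:47, 2024-08-02 - 1 day = 2024-08-01
→ 2024-08-01 15:47 YHA

2024-08-01 15:47 YHA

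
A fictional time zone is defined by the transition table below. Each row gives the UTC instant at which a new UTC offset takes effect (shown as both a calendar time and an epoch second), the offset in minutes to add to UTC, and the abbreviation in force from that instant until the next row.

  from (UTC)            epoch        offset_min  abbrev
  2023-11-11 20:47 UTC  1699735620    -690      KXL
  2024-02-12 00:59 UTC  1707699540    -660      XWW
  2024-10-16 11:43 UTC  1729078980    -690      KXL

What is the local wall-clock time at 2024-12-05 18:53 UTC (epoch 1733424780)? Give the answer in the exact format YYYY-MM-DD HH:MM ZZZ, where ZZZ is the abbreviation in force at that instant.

2024-12-05 07:23 KXL

Query: 2024-12-05 18:53 UTC
Rule 3/3 (KXL, -11:30): 2024-10-16 11:43 UTC ≤ query < +∞
18·60 + 53 - 690 = 443 min
443 = 0·1440 + 443; 443 = 7·60 + 23 → 07:23, same day
→ 2024-12-05 07:23 KXL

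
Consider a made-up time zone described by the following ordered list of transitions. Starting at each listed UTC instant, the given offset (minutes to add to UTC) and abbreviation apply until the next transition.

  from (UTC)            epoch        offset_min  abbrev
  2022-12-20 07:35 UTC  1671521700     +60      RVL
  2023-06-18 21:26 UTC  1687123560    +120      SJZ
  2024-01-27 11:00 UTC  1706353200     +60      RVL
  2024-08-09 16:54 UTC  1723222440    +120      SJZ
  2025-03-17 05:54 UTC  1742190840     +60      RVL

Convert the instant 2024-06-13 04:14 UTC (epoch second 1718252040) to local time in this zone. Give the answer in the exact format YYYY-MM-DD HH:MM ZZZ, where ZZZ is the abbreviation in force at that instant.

2024-06-13 05:14 RVL

Query: 2024-06-13 04:14 UTC
Rule 3/5 (RVL, +01:00): 2024-01-27 11:00 UTC ≤ query < 2024-08-09 16:54 UTC
4·60 + 14 + 60 = 314 min
314 = 0·1440 + 314; 314 = 5·60 + 14 → 05:14, same day
→ 2024-06-13 05:14 RVL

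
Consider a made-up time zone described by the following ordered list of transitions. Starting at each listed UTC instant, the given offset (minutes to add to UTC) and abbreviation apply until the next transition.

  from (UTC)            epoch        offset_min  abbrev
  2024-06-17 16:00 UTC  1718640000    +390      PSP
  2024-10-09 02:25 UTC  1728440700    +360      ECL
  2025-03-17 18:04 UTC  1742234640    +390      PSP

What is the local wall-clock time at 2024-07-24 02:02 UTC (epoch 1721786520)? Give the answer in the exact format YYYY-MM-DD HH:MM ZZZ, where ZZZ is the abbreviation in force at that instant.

Query: 2024-07-24 02:02 UTC
Rule 1/3 (PSP, +06:30): 2024-06-17 16:00 UTC ≤ query < 2024-10-09 02:25 UTC
2·60 + 2 + 390 = 512 min
512 = 0·1440 + 512; 512 = 8·60 + 32 → 08:32, same day
→ 2024-07-24 08:32 PSP

2024-07-24 08:32 PSP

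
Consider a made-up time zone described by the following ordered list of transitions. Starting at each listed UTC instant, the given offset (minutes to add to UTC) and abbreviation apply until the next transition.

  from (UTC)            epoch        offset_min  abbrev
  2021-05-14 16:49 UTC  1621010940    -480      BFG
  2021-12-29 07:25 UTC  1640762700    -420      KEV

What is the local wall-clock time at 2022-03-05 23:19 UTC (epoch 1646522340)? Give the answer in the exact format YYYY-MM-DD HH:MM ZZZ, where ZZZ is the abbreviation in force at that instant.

Query: 2022-03-05 23:19 UTC
Rule 2/2 (KEV, -07:00): 2021-12-29 07:25 UTC ≤ query < +∞
23·60 + 19 - 420 = 979 min
979 = 0·1440 + 979; 979 = 16·60 + 19 → 16:19, same day
→ 2022-03-05 16:19 KEV

2022-03-05 16:19 KEV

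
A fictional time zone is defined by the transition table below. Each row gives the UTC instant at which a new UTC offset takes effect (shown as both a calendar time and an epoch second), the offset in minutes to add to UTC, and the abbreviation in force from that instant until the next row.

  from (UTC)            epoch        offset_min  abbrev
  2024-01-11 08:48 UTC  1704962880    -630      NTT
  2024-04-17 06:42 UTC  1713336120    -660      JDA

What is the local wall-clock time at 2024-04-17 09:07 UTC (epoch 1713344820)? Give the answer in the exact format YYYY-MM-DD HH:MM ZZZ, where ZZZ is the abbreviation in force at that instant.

2024-04-16 22:07 JDA

Query: 2024-04-17 09:07 UTC
Rule 2/2 (JDA, -11:00): 2024-04-17 06:42 UTC ≤ query < +∞
9·60 + 7 - 660 = -113 min
-113 = -1·1440 + 1327; 1327 = 22·60 + 7 → 22:07, 2024-04-17 - 1 day = 2024-04-16
→ 2024-04-16 22:07 JDA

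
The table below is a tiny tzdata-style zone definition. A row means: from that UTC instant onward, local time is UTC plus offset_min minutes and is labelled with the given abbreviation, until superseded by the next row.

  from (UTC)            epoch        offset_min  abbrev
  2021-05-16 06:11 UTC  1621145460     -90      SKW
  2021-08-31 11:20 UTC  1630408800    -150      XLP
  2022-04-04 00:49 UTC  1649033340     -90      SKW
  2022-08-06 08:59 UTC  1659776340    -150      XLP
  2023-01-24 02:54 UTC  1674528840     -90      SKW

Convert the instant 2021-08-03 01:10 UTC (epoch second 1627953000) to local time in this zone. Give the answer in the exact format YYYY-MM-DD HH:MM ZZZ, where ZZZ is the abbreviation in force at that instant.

2021-08-02 23:40 SKW

Query: 2021-08-03 01:10 UTC
Rule 1/5 (SKW, -01:30): 2021-05-16 06:11 UTC ≤ query < 2021-08-31 11:20 UTC
1·60 + 10 - 90 = -20 min
-20 = -1·1440 + 1420; 1420 = 23·60 + 40 → 23:40, 2021-08-03 - 1 day = 2021-08-02
→ 2021-08-02 23:40 SKW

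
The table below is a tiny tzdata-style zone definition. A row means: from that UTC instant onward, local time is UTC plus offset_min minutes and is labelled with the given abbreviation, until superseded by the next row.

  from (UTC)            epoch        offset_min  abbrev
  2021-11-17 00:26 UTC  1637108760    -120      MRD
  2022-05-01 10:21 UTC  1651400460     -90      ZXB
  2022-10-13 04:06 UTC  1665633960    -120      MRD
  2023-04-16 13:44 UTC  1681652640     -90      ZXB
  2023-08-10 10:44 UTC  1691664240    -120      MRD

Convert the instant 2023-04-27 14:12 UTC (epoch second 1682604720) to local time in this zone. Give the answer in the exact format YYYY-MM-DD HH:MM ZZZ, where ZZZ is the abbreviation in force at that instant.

2023-04-27 12:42 ZXB

Query: 2023-04-27 14:12 UTC
Rule 4/5 (ZXB, -01:30): 2023-04-16 13:44 UTC ≤ query < 2023-08-10 10:44 UTC
14·60 + 12 - 90 = 762 min
762 = 0·1440 + 762; 762 = 12·60 + 42 → 12:42, same day
→ 2023-04-27 12:42 ZXB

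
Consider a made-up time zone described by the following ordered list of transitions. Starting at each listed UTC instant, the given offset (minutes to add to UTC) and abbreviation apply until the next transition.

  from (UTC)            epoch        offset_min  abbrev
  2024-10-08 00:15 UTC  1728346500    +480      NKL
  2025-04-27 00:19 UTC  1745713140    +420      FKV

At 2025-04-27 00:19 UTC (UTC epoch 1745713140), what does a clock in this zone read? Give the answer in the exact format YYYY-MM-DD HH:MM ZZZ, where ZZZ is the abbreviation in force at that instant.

2025-04-27 07:19 FKV

Query: 2025-04-27 00:19 UTC
Rule 2/2 (FKV, +07:00): 2025-04-27 00:19 UTC ≤ query < +∞
0·60 + 19 + 420 = 439 min
439 = 0·1440 + 439; 439 = 7·60 + 19 → 07:19, same day
→ 2025-04-27 07:19 FKV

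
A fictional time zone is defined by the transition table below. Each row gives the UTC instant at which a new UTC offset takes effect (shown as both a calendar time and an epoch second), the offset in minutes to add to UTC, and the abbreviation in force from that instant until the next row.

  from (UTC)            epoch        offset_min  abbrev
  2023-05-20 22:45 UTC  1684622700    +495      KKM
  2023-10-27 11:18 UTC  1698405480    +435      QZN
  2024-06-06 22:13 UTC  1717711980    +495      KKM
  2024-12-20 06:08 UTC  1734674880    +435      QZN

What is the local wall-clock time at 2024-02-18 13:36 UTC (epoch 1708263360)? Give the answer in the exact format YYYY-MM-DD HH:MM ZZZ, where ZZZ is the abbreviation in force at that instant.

Query: 2024-02-18 13:36 UTC
Rule 2/4 (QZN, +07:15): 2023-10-27 11:18 UTC ≤ query < 2024-06-06 22:13 UTC
13·60 + 36 + 435 = 1251 min
1251 = 0·1440 + 1251; 1251 = 20·60 + 51 → 20:51, same day
→ 2024-02-18 20:51 QZN

2024-02-18 20:51 QZN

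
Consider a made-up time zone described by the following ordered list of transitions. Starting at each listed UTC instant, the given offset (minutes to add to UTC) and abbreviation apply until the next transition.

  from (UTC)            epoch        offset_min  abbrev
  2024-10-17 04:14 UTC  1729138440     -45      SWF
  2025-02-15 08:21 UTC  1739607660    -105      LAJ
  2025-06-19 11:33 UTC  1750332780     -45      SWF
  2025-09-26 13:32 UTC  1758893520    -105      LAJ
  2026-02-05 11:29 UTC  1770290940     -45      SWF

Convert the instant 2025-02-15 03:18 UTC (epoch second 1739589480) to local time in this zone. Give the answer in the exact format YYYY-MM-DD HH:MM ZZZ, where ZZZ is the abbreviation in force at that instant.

Query: 2025-02-15 03:18 UTC
Rule 1/5 (SWF, -00:45): 2024-10-17 04:14 UTC ≤ query < 2025-02-15 08:21 UTC
3·60 + 18 - 45 = 153 min
153 = 0·1440 + 153; 153 = 2·60 + 33 → 02:33, same day
→ 2025-02-15 02:33 SWF

2025-02-15 02:33 SWF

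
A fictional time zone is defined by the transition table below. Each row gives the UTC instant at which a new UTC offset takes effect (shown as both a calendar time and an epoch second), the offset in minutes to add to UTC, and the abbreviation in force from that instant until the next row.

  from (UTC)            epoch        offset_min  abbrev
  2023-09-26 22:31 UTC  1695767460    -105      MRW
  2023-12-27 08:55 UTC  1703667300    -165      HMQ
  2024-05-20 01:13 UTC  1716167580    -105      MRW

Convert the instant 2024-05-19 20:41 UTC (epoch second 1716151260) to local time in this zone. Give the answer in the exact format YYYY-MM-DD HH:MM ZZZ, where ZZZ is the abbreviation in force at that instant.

Query: 2024-05-19 20:41 UTC
Rule 2/3 (HMQ, -02:45): 2023-12-27 08:55 UTC ≤ query < 2024-05-20 01:13 UTC
20·60 + 41 - 165 = 1076 min
1076 = 0·1440 + 1076; 1076 = 17·60 + 56 → 17:56, same day
→ 2024-05-19 17:56 HMQ

2024-05-19 17:56 HMQ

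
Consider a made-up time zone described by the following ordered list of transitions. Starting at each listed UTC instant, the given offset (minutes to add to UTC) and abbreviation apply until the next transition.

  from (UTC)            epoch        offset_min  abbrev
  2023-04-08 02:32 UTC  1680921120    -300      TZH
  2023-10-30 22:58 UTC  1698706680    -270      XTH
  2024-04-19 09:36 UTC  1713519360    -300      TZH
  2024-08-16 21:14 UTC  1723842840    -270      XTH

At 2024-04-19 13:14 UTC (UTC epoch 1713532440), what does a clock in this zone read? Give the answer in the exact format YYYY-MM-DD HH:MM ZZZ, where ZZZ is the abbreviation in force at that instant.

Query: 2024-04-19 13:14 UTC
Rule 3/4 (TZH, -05:00): 2024-04-19 09:36 UTC ≤ query < 2024-08-16 21:14 UTC
13·60 + 14 - 300 = 494 min
494 = 0·1440 + 494; 494 = 8·60 + 14 → 08:14, same day
→ 2024-04-19 08:14 TZH

2024-04-19 08:14 TZH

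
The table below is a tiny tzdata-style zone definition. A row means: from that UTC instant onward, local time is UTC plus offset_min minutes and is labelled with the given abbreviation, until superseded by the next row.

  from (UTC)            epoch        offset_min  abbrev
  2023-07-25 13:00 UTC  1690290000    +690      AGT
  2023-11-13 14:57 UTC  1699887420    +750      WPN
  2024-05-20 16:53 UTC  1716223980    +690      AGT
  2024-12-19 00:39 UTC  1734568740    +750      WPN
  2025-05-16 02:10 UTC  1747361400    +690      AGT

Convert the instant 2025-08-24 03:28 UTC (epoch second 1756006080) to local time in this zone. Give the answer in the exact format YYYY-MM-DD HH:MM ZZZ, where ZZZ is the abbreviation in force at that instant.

Query: 2025-08-24 03:28 UTC
Rule 5/5 (AGT, +11:30): 2025-05-16 02:10 UTC ≤ query < +∞
3·60 + 28 + 690 = 898 min
898 = 0·1440 + 898; 898 = 14·60 + 58 → 14:58, same day
→ 2025-08-24 14:58 AGT

2025-08-24 14:58 AGT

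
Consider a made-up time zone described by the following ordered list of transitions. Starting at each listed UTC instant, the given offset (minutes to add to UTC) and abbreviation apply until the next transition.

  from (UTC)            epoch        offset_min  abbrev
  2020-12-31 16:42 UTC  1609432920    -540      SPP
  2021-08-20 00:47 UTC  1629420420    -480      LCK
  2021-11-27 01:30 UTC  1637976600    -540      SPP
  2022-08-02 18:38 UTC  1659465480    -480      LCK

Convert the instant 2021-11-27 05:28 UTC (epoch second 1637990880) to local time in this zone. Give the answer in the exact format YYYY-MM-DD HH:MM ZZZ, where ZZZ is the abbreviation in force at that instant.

Query: 2021-11-27 05:28 UTC
Rule 3/4 (SPP, -09:00): 2021-11-27 01:30 UTC ≤ query < 2022-08-02 18:38 UTC
5·60 + 28 - 540 = -212 min
-212 = -1·1440 + 1228; 1228 = 20·60 + 28 → 20:28, 2021-11-27 - 1 day = 2021-11-26
→ 2021-11-26 20:28 SPP

2021-11-26 20:28 SPP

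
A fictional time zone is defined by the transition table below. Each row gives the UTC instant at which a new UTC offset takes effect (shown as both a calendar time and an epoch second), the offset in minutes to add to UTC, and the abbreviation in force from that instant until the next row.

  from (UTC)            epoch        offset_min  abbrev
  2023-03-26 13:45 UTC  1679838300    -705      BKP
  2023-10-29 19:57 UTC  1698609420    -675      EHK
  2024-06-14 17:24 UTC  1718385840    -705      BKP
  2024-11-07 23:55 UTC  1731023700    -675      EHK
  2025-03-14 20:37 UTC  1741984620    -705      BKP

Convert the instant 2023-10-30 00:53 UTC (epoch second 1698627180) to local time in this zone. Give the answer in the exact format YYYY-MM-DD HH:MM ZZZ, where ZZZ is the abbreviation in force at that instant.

2023-10-29 13:38 EHK

Query: 2023-10-30 00:53 UTC
Rule 2/5 (EHK, -11:15): 2023-10-29 19:57 UTC ≤ query < 2024-06-14 17:24 UTC
0·60 + 53 - 675 = -622 min
-622 = -1·1440 + 818; 818 = 13·60 + 38 → 13:38, 2023-10-30 - 1 day = 2023-10-29
→ 2023-10-29 13:38 EHK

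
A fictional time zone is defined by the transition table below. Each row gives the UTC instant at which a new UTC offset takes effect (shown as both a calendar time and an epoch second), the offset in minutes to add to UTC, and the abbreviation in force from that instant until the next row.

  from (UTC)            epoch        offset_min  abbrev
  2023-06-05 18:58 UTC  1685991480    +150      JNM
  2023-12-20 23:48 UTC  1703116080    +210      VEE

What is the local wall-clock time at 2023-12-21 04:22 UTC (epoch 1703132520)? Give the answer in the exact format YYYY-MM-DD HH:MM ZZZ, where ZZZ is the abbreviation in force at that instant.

Query: 2023-12-21 04:22 UTC
Rule 2/2 (VEE, +03:30): 2023-12-20 23:48 UTC ≤ query < +∞
4·60 + 22 + 210 = 472 min
472 = 0·1440 + 472; 472 = 7·60 + 52 → 07:52, same day
→ 2023-12-21 07:52 VEE

2023-12-21 07:52 VEE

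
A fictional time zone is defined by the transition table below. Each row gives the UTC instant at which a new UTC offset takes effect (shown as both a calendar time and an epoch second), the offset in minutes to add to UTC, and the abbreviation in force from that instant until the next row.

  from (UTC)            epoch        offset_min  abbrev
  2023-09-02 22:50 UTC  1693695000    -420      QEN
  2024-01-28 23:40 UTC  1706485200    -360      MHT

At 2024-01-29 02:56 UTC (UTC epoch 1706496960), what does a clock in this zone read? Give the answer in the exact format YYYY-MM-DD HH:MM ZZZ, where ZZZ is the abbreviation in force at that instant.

Query: 2024-01-29 02:56 UTC
Rule 2/2 (MHT, -06:00): 2024-01-28 23:40 UTC ≤ query < +∞
2·60 + 56 - 360 = -184 min
-184 = -1·1440 + 1256; 1256 = 20·60 + 56 → 20:56, 2024-01-29 - 1 day = 2024-01-28
→ 2024-01-28 20:56 MHT

2024-01-28 20:56 MHT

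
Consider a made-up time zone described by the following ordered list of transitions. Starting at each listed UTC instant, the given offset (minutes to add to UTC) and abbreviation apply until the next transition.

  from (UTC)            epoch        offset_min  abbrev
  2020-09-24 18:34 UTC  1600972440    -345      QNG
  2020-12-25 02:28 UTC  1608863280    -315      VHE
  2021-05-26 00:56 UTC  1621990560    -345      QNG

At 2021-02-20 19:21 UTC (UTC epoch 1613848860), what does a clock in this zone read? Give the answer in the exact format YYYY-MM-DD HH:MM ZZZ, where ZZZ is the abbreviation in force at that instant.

2021-02-20 14:06 VHE

Query: 2021-02-20 19:21 UTC
Rule 2/3 (VHE, -05:15): 2020-12-25 02:28 UTC ≤ query < 2021-05-26 00:56 UTC
19·60 + 21 - 315 = 846 min
846 = 0·1440 + 846; 846 = 14·60 + 6 → 14:06, same day
→ 2021-02-20 14:06 VHE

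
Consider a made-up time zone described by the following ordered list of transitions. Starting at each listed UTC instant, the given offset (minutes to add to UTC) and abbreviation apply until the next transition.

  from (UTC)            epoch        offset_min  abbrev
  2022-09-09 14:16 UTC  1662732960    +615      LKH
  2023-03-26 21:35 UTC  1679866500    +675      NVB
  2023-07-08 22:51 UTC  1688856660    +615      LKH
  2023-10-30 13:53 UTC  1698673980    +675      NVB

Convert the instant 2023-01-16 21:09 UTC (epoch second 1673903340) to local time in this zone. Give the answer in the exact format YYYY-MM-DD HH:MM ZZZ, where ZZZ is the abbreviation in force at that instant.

Query: 2023-01-16 21:09 UTC
Rule 1/4 (LKH, +10:15): 2022-09-09 14:16 UTC ≤ query < 2023-03-26 21:35 UTC
21·60 + 9 + 615 = 1884 min
1884 = 1·1440 + 444; 444 = 7·60 + 24 → 07:24, 2023-01-16 + 1 day = 2023-01-17
→ 2023-01-17 07:24 LKH

2023-01-17 07:24 LKH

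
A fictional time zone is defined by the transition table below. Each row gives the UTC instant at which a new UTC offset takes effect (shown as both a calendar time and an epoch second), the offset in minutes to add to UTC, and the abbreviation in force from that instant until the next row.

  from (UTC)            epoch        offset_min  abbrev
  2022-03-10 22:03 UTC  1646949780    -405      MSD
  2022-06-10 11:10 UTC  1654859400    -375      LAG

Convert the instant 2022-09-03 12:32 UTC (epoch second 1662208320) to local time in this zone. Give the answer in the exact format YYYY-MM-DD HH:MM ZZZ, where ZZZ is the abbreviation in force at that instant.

2022-09-03 06:17 LAG

Query: 2022-09-03 12:32 UTC
Rule 2/2 (LAG, -06:15): 2022-06-10 11:10 UTC ≤ query < +∞
12·60 + 32 - 375 = 377 min
377 = 0·1440 + 377; 377 = 6·60 + 17 → 06:17, same day
→ 2022-09-03 06:17 LAG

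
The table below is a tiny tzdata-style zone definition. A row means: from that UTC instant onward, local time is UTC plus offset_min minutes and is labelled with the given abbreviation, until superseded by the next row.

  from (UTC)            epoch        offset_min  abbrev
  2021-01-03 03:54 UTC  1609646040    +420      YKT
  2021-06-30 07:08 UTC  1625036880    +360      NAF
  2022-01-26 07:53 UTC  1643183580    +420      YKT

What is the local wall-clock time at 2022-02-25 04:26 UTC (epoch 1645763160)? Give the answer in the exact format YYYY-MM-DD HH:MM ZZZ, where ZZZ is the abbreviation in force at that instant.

2022-02-25 11:26 YKT

Query: 2022-02-25 04:26 UTC
Rule 3/3 (YKT, +07:00): 2022-01-26 07:53 UTC ≤ query < +∞
4·60 + 26 + 420 = 686 min
686 = 0·1440 + 686; 686 = 11·60 + 26 → 11:26, same day
→ 2022-02-25 11:26 YKT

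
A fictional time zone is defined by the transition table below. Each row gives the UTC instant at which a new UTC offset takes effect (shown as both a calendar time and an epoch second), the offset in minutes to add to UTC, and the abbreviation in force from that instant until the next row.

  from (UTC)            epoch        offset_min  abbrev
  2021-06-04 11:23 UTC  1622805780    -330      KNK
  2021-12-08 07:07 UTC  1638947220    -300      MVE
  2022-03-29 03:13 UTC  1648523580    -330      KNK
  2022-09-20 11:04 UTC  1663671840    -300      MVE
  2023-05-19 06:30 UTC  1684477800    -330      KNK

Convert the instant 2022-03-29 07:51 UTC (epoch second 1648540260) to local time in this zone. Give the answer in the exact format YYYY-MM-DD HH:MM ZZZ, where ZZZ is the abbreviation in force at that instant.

Query: 2022-03-29 07:51 UTC
Rule 3/5 (KNK, -05:30): 2022-03-29 03:13 UTC ≤ query < 2022-09-20 11:04 UTC
7·60 + 51 - 330 = 141 min
141 = 0·1440 + 141; 141 = 2·60 + 21 → 02:21, same day
→ 2022-03-29 02:21 KNK

2022-03-29 02:21 KNK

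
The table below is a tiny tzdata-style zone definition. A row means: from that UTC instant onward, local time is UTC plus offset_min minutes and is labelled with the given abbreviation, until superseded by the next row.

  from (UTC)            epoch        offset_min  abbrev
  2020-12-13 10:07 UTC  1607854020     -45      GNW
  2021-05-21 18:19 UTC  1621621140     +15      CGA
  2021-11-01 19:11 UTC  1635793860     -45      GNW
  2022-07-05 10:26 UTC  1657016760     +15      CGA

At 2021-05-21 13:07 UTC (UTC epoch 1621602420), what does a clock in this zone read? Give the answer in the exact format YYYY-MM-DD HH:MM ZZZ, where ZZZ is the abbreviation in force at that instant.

Query: 2021-05-21 13:07 UTC
Rule 1/4 (GNW, -00:45): 2020-12-13 10:07 UTC ≤ query < 2021-05-21 18:19 UTC
13·60 + 7 - 45 = 742 min
742 = 0·1440 + 742; 742 = 12·60 + 22 → 12:22, same day
→ 2021-05-21 12:22 GNW

2021-05-21 12:22 GNW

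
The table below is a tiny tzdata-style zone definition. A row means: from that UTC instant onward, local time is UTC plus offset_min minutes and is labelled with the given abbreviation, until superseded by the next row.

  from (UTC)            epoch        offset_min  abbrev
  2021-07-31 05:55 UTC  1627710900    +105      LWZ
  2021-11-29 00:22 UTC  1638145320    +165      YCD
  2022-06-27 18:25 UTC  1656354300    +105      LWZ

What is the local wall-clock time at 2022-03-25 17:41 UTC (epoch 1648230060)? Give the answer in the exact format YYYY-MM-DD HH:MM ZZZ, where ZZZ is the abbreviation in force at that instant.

2022-03-25 20:26 YCD

Query: 2022-03-25 17:41 UTC
Rule 2/3 (YCD, +02:45): 2021-11-29 00:22 UTC ≤ query < 2022-06-27 18:25 UTC
17·60 + 41 + 165 = 1226 min
1226 = 0·1440 + 1226; 1226 = 20·60 + 26 → 20:26, same day
→ 2022-03-25 20:26 YCD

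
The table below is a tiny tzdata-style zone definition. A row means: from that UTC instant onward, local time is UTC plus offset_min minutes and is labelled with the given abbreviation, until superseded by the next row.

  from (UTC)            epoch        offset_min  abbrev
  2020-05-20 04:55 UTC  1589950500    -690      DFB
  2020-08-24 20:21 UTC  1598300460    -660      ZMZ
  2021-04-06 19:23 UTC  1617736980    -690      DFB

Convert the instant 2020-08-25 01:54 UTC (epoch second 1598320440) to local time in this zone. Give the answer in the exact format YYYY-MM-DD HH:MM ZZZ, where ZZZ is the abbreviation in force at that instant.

Query: 2020-08-25 01:54 UTC
Rule 2/3 (ZMZ, -11:00): 2020-08-24 20:21 UTC ≤ query < 2021-04-06 19:23 UTC
1·60 + 54 - 660 = -546 min
-546 = -1·1440 + 894; 894 = 14·60 + 54 → 14:54, 2020-08-25 - 1 day = 2020-08-24
→ 2020-08-24 14:54 ZMZ

2020-08-24 14:54 ZMZ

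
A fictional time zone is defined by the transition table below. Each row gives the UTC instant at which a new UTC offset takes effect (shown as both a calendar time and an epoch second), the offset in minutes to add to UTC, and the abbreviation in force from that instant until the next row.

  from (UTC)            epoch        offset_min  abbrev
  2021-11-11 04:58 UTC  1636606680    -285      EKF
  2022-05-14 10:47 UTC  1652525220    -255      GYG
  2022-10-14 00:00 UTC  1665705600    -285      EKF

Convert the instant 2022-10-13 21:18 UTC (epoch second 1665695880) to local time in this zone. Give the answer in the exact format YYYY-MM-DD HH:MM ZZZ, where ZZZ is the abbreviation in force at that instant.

2022-10-13 17:03 GYG

Query: 2022-10-13 21:18 UTC
Rule 2/3 (GYG, -04:15): 2022-05-14 10:47 UTC ≤ query < 2022-10-14 00:00 UTC
21·60 + 18 - 255 = 1023 min
1023 = 0·1440 + 1023; 1023 = 17·60 + 3 → 17:03, same day
→ 2022-10-13 17:03 GYG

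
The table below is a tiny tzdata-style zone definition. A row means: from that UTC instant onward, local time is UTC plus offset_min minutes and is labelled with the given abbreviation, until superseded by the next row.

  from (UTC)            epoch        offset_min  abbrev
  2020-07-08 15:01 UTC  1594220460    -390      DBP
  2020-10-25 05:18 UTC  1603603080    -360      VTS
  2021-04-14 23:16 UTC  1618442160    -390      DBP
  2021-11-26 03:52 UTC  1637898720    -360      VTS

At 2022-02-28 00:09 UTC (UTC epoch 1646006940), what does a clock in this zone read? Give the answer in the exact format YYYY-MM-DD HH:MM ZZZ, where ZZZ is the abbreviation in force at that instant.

2022-02-27 18:09 VTS

Query: 2022-02-28 00:09 UTC
Rule 4/4 (VTS, -06:00): 2021-11-26 03:52 UTC ≤ query < +∞
0·60 + 9 - 360 = -351 min
-351 = -1·1440 + 1089; 1089 = 18·60 + 9 → 18:09, 2022-02-28 - 1 day = 2022-02-27
→ 2022-02-27 18:09 VTS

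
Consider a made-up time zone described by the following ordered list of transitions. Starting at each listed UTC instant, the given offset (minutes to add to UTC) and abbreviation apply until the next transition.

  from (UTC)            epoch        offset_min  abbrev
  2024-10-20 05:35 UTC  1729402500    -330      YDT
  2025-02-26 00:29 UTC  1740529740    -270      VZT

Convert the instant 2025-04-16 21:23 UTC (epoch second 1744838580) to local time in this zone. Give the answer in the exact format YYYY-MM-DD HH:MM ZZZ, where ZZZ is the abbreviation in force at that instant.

Query: 2025-04-16 21:23 UTC
Rule 2/2 (VZT, -04:30): 2025-02-26 00:29 UTC ≤ query < +∞
21·60 + 23 - 270 = 1013 min
1013 = 0·1440 + 1013; 1013 = 16·60 + 53 → 16:53, same day
→ 2025-04-16 16:53 VZT

2025-04-16 16:53 VZT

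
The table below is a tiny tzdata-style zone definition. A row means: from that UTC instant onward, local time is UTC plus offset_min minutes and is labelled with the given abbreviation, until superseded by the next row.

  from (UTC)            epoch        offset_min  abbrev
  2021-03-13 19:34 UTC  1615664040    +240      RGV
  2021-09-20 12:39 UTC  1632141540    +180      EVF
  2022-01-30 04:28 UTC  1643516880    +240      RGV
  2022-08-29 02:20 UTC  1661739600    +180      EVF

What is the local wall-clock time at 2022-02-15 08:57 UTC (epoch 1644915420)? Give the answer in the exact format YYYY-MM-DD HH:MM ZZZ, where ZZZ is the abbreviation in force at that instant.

2022-02-15 12:57 RGV

Query: 2022-02-15 08:57 UTC
Rule 3/4 (RGV, +04:00): 2022-01-30 04:28 UTC ≤ query < 2022-08-29 02:20 UTC
8·60 + 57 + 240 = 777 min
777 = 0·1440 + 777; 777 = 12·60 + 57 → 12:57, same day
→ 2022-02-15 12:57 RGV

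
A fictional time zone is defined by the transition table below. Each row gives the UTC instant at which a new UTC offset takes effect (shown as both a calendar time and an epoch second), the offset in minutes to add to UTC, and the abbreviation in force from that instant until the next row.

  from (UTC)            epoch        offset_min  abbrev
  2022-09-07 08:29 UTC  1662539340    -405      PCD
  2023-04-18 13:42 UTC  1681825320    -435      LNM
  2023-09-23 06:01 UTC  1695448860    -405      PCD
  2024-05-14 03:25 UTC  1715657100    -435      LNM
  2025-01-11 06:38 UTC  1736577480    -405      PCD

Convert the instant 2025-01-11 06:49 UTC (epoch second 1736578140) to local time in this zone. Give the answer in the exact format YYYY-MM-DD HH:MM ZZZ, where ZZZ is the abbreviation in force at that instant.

Query: 2025-01-11 06:49 UTC
Rule 5/5 (PCD, -06:45): 2025-01-11 06:38 UTC ≤ query < +∞
6·60 + 49 - 405 = 4 min
4 = 0·1440 + 4; 4 = 0·60 + 4 → 00:04, same day
→ 2025-01-11 00:04 PCD

2025-01-11 00:04 PCD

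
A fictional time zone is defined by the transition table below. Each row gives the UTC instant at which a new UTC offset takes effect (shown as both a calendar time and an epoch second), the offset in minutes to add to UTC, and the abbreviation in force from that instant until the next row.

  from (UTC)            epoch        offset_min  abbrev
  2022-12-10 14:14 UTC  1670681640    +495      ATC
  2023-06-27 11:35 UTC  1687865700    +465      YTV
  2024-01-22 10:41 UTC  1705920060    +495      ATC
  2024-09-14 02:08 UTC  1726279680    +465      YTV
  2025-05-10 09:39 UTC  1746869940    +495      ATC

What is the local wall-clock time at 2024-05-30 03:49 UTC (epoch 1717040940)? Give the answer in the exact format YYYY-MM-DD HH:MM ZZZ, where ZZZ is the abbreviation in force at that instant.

2024-05-30 12:04 ATC

Query: 2024-05-30 03:49 UTC
Rule 3/5 (ATC, +08:15): 2024-01-22 10:41 UTC ≤ query < 2024-09-14 02:08 UTC
3·60 + 49 + 495 = 724 min
724 = 0·1440 + 724; 724 = 12·60 + 4 → 12:04, same day
→ 2024-05-30 12:04 ATC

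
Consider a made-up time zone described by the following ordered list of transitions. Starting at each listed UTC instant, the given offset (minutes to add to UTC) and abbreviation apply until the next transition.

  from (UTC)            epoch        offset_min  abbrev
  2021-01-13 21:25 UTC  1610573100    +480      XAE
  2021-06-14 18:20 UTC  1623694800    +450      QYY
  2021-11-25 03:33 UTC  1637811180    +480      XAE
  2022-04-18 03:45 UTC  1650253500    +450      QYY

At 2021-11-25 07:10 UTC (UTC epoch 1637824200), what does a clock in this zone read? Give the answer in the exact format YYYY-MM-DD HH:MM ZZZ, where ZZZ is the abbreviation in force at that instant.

2021-11-25 15:10 XAE

Query: 2021-11-25 07:10 UTC
Rule 3/4 (XAE, +08:00): 2021-11-25 03:33 UTC ≤ query < 2022-04-18 03:45 UTC
7·60 + 10 + 480 = 910 min
910 = 0·1440 + 910; 910 = 15·60 + 10 → 15:10, same day
→ 2021-11-25 15:10 XAE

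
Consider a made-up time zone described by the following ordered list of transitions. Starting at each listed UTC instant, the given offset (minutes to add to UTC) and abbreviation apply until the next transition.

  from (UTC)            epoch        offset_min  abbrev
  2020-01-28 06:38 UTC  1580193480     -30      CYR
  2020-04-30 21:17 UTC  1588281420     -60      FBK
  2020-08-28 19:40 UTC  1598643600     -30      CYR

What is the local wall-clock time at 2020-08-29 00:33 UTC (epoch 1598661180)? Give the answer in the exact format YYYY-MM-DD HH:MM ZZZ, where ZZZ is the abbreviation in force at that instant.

2020-08-29 00:03 CYR

Query: 2020-08-29 00:33 UTC
Rule 3/3 (CYR, -00:30): 2020-08-28 19:40 UTC ≤ query < +∞
0·60 + 33 - 30 = 3 min
3 = 0·1440 + 3; 3 = 0·60 + 3 → 00:03, same day
→ 2020-08-29 00:03 CYR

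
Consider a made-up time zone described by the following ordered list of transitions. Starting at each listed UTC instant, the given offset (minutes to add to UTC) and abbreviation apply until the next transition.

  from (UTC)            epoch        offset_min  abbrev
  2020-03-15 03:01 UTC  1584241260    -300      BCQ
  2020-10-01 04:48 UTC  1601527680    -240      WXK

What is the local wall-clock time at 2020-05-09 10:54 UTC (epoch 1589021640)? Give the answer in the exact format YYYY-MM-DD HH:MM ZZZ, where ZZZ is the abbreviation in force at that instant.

2020-05-09 05:54 BCQ

Query: 2020-05-09 10:54 UTC
Rule 1/2 (BCQ, -05:00): 2020-03-15 03:01 UTC ≤ query < 2020-10-01 04:48 UTC
10·60 + 54 - 300 = 354 min
354 = 0·1440 + 354; 354 = 5·60 + 54 → 05:54, same day
→ 2020-05-09 05:54 BCQ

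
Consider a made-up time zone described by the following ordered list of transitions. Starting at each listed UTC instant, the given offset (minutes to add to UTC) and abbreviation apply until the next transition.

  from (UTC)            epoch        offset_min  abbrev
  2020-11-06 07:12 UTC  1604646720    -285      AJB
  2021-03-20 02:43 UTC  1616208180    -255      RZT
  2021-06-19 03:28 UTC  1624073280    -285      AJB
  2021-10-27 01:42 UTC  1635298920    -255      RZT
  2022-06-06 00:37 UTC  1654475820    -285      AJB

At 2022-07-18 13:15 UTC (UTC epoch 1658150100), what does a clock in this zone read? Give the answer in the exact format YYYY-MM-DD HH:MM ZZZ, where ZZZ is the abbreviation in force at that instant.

2022-07-18 08:30 AJB

Query: 2022-07-18 13:15 UTC
Rule 5/5 (AJB, -04:45): 2022-06-06 00:37 UTC ≤ query < +∞
13·60 + 15 - 285 = 510 min
510 = 0·1440 + 510; 510 = 8·60 + 30 → 08:30, same day
→ 2022-07-18 08:30 AJB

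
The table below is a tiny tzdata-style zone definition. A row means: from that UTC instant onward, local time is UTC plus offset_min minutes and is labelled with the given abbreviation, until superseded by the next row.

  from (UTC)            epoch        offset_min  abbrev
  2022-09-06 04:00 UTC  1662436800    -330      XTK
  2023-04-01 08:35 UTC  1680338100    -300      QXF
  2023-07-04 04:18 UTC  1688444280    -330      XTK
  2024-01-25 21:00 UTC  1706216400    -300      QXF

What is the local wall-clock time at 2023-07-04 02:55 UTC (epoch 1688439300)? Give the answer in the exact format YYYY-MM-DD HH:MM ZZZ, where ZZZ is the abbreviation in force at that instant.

2023-07-03 21:55 QXF

Query: 2023-07-04 02:55 UTC
Rule 2/4 (QXF, -05:00): 2023-04-01 08:35 UTC ≤ query < 2023-07-04 04:18 UTC
2·60 + 55 - 300 = -125 min
-125 = -1·1440 + 1315; 1315 = 21·60 + 55 → 21:55, 2023-07-04 - 1 day = 2023-07-03
→ 2023-07-03 21:55 QXF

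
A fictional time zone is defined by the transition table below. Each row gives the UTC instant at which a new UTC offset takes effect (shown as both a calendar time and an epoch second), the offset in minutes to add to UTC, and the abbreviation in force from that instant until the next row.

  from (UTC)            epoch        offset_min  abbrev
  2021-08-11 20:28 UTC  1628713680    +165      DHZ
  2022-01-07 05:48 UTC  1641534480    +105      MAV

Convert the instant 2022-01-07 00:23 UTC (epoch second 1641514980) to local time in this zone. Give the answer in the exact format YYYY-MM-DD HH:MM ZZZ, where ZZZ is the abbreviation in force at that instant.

Query: 2022-01-07 00:23 UTC
Rule 1/2 (DHZ, +02:45): 2021-08-11 20:28 UTC ≤ query < 2022-01-07 05:48 UTC
0·60 + 23 + 165 = 188 min
188 = 0·1440 + 188; 188 = 3·60 + 8 → 03:08, same day
→ 2022-01-07 03:08 DHZ

2022-01-07 03:08 DHZ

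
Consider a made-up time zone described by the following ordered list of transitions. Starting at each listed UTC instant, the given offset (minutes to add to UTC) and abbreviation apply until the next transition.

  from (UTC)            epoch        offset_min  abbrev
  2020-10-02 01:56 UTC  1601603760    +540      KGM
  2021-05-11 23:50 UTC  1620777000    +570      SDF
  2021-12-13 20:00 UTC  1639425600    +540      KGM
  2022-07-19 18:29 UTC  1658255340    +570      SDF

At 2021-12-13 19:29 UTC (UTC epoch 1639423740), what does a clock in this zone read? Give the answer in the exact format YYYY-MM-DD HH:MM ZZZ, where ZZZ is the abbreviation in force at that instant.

2021-12-14 04:59 SDF

Query: 2021-12-13 19:29 UTC
Rule 2/4 (SDF, +09:30): 2021-05-11 23:50 UTC ≤ query < 2021-12-13 20:00 UTC
19·60 + 29 + 570 = 1739 min
1739 = 1·1440 + 299; 299 = 4·60 + 59 → 04:59, 2021-12-13 + 1 day = 2021-12-14
→ 2021-12-14 04:59 SDF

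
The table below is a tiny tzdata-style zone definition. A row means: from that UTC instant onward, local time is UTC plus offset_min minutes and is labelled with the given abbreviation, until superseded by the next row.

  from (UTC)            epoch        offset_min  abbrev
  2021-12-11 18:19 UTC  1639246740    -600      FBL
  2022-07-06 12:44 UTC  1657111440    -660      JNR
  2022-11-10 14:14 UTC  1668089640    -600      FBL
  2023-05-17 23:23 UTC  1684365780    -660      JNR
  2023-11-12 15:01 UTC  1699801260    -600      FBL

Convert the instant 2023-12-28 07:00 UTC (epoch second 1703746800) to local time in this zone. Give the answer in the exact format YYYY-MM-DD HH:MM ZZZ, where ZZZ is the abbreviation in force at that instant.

Query: 2023-12-28 07:00 UTC
Rule 5/5 (FBL, -10:00): 2023-11-12 15:01 UTC ≤ query < +∞
7·60 + 0 - 600 = -180 min
-180 = -1·1440 + 1260; 1260 = 21·60 + 0 → 21:00, 2023-12-28 - 1 day = 2023-12-27
→ 2023-12-27 21:00 FBL

2023-12-27 21:00 FBL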